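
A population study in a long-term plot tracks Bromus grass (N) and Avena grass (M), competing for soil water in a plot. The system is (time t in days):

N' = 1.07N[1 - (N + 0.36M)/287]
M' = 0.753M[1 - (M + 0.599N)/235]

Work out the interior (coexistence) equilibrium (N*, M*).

N* ≈ 258, M* ≈ 80.4

Setting both brackets to zero gives the nullclines N + 0.36M = 287 and 0.599N + M = 235.
Substituting M = 235 - 0.599N into the first: N(1 - 0.36·0.599) = 287 - 0.36·235.
So N* = 202/0.784 = 258, and then M* = 235 - 0.599·258 = 80.4.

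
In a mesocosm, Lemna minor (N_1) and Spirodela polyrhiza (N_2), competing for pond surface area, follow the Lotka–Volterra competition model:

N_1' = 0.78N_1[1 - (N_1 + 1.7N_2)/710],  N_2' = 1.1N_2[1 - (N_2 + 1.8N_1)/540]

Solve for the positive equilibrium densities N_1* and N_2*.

Setting both brackets to zero gives the nullclines N_1 + 1.7N_2 = 710 and 1.8N_1 + N_2 = 540.
Substituting N_2 = 540 - 1.8N_1 into the first: N_1(1 - 1.7·1.8) = 710 - 1.7·540.
So N_1* = -208/-2.06 = 101, and then N_2* = 540 - 1.8·101 = 358.

N_1* ≈ 101, N_2* ≈ 358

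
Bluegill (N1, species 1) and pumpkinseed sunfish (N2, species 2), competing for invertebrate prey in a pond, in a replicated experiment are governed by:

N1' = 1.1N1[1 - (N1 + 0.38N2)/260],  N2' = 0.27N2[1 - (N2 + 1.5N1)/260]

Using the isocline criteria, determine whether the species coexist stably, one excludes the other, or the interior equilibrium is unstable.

species 1 excludes species 2

Compare the nullcline intercepts: K1/α12 = 260/0.38 = 684 > K2 = 260; K2/α21 = 260/1.5 = 173 < K1 = 260.
Since the inequalities point opposite ways, species 1 can invade but species 2 cannot.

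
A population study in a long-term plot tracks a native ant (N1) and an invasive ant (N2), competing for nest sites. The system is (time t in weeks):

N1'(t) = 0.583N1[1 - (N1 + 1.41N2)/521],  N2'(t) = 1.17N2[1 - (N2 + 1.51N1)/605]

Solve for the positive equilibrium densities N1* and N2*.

Setting both brackets to zero gives the nullclines N1 + 1.41N2 = 521 and 1.51N1 + N2 = 605.
Substituting N2 = 605 - 1.51N1 into the first: N1(1 - 1.41·1.51) = 521 - 1.41·605.
So N1* = -332/-1.13 = 294, and then N2* = 605 - 1.51·294 = 161.

N1* ≈ 294, N2* ≈ 161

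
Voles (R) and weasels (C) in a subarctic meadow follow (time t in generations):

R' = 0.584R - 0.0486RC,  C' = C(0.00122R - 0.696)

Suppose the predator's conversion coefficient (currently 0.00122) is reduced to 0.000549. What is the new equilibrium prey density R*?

At the interior fixed point, setting dC/dt = 0 with C > 0 fixes R* = (predator death rate)/(RC coefficient) — independent of the other coefficients.
With the change, R* = 0.696/0.000549 = 1270; it rises from 570.

R* ≈ 1270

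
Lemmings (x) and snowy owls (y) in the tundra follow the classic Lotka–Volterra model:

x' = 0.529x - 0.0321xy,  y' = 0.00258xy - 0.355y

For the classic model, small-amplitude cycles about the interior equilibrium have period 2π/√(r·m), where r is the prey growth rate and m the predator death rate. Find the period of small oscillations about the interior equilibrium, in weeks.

T ≈ 14.5 weeks

Here r = 0.529 and m = 0.355, so r·m = 0.188.
ω = √0.188 = 0.433 per week, hence T = 2π/ω ≈ 14.5 weeks.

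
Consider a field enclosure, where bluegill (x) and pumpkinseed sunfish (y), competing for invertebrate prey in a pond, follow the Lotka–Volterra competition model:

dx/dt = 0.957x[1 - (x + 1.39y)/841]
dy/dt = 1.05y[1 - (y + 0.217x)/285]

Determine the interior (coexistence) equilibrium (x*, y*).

x* ≈ 637, y* ≈ 147

Setting both brackets to zero gives the nullclines x + 1.39y = 841 and 0.217x + y = 285.
Substituting y = 285 - 0.217x into the first: x(1 - 1.39·0.217) = 841 - 1.39·285.
So x* = 445/0.698 = 637, and then y* = 285 - 0.217·637 = 147.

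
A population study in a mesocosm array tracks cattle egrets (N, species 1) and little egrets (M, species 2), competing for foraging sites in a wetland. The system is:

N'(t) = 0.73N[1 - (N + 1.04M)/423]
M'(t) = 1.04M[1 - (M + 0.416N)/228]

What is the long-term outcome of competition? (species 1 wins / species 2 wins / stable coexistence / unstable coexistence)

stable coexistence

Compare the nullcline intercepts: K1/α12 = 423/1.04 = 407 > K2 = 228; K2/α21 = 228/0.416 = 548 > K1 = 423.
Since both inequalities hold, each species can invade when rare, so the interior equilibrium is stable.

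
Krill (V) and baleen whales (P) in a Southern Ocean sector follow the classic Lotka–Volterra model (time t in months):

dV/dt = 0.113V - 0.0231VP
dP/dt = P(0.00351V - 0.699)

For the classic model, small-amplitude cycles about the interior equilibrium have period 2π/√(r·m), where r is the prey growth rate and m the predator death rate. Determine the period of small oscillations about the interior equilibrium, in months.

Here r = 0.113 and m = 0.699, so r·m = 0.079.
ω = √0.079 = 0.281 per month, hence T = 2π/ω ≈ 22.4 months.

T ≈ 22.4 months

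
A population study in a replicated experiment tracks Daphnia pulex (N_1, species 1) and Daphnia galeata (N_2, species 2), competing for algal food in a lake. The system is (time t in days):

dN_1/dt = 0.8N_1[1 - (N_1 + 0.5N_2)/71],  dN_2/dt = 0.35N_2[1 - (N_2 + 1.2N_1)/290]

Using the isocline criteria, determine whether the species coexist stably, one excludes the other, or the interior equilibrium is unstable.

species 2 excludes species 1

Compare the nullcline intercepts: K1/α12 = 71/0.5 = 142 < K2 = 290; K2/α21 = 290/1.2 = 242 > K1 = 71.
Since the inequalities point opposite ways, species 2 can invade but species 1 cannot.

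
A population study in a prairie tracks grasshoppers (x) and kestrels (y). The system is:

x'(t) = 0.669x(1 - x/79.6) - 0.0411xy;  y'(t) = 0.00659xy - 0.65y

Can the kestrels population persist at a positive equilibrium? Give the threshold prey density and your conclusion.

The predator equation gives dy/dt > 0 only when x > 0.65/0.00659 = 98.6.
Without the predator, x → K = 79.6. Since 79.6 < 98.6, the predator cannot invade.

Threshold x = 98.6; K < 98.6, so no, the predator goes extinct.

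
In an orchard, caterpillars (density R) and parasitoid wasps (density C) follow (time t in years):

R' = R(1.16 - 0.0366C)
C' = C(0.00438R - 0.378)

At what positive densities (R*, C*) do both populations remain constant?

R* ≈ 86.3, C* ≈ 31.7

Set dC/dt = 0 with C > 0: 0.00438R - 0.378 = 0, so R* = 0.378/0.00438 = 86.3.
Set dR/dt = 0 with R > 0: 1.16 - 0.0366C = 0, so C* = 1.16/0.0366 = 31.7.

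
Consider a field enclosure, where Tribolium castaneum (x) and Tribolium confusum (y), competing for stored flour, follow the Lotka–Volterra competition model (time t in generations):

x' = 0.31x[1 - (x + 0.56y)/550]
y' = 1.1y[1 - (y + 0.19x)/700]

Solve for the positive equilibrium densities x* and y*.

Setting both brackets to zero gives the nullclines x + 0.56y = 550 and 0.19x + y = 700.
Substituting y = 700 - 0.19x into the first: x(1 - 0.56·0.19) = 550 - 0.56·700.
So x* = 158/0.894 = 177, and then y* = 700 - 0.19·177 = 666.

x* ≈ 177, y* ≈ 666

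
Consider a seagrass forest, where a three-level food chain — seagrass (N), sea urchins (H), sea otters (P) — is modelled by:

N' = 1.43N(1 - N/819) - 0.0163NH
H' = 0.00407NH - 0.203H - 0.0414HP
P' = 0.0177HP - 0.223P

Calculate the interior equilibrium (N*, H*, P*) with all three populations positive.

From dP/dt = 0: 0.0177H* = 0.223, so H* = 12.6.
From dN/dt = 0: 1.43(1 - N*/819) = 0.0163·12.6, giving N* = 819·(1 - 0.144) = 701.
From dH/dt = 0: 0.00407·701 - 0.203 = 0.0414P*, so P* = 2.65/0.0414 = 64.

N* ≈ 701, H* ≈ 12.6, P* ≈ 64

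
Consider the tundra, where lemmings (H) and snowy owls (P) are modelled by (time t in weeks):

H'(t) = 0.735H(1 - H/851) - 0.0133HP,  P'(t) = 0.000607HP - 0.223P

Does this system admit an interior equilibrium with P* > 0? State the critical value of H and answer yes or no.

Threshold H = 367; K > 367, so yes, the predator persists.

The predator equation gives dP/dt > 0 only when H > 0.223/0.000607 = 367.
Without the predator, H → K = 851. Since 851 > 367, the predator can invade and persist.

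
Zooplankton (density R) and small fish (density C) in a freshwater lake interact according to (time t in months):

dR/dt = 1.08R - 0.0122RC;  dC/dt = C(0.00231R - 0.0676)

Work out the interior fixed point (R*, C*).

R* ≈ 29.3, C* ≈ 88.5

Set dC/dt = 0 with C > 0: 0.00231R - 0.0676 = 0, so R* = 0.0676/0.00231 = 29.3.
Set dR/dt = 0 with R > 0: 1.08 - 0.0122C = 0, so C* = 1.08/0.0122 = 88.5.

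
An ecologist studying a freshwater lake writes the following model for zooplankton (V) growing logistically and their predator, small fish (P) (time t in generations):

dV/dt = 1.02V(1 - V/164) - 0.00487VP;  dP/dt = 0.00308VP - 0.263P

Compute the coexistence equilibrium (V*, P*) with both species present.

From dP/dt = 0 with P > 0: 0.00308V* = 0.263, so V* = 85.4.
Substitute into dV/dt = 0: 1.02(1 - 85.4/164) = 0.00487P*.
The bracket is 0.479, giving P* = 0.489/0.00487 = 100.

V* ≈ 85.4, P* ≈ 100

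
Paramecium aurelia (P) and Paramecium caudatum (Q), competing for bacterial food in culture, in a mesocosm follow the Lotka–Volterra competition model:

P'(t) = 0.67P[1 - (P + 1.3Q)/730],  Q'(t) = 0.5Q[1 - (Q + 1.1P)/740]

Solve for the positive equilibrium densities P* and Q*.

P* ≈ 540, Q* ≈ 147

Setting both brackets to zero gives the nullclines P + 1.3Q = 730 and 1.1P + Q = 740.
Substituting Q = 740 - 1.1P into the first: P(1 - 1.3·1.1) = 730 - 1.3·740.
So P* = -232/-0.43 = 540, and then Q* = 740 - 1.1·540 = 147.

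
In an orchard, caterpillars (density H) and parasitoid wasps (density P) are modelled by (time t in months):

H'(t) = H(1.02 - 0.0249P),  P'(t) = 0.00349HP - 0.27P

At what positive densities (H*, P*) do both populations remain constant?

Set dP/dt = 0 with P > 0: 0.00349H - 0.27 = 0, so H* = 0.27/0.00349 = 77.4.
Set dH/dt = 0 with H > 0: 1.02 - 0.0249P = 0, so P* = 1.02/0.0249 = 41.

H* ≈ 77.4, P* ≈ 41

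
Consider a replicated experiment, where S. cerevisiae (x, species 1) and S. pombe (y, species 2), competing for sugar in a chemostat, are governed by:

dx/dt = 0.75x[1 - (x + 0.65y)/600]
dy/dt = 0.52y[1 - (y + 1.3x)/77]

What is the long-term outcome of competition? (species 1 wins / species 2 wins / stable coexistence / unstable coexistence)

species 1 excludes species 2

Compare the nullcline intercepts: K1/α12 = 600/0.65 = 923 > K2 = 77; K2/α21 = 77/1.3 = 59.2 < K1 = 600.
Since the inequalities point opposite ways, species 1 can invade but species 2 cannot.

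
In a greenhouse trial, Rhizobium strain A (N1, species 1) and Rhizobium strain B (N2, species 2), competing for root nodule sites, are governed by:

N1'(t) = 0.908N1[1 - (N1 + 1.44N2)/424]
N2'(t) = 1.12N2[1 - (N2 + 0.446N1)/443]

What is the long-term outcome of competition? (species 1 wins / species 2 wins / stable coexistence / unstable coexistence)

species 2 excludes species 1

Compare the nullcline intercepts: K1/α12 = 424/1.44 = 294 < K2 = 443; K2/α21 = 443/0.446 = 993 > K1 = 424.
Since the inequalities point opposite ways, species 2 can invade but species 1 cannot.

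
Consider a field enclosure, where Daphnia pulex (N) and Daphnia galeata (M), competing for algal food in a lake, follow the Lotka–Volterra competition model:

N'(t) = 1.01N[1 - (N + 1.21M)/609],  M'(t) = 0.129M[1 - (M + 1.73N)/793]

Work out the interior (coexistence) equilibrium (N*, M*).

Setting both brackets to zero gives the nullclines N + 1.21M = 609 and 1.73N + M = 793.
Substituting M = 793 - 1.73N into the first: N(1 - 1.21·1.73) = 609 - 1.21·793.
So N* = -351/-1.09 = 321, and then M* = 793 - 1.73·321 = 238.

N* ≈ 321, M* ≈ 238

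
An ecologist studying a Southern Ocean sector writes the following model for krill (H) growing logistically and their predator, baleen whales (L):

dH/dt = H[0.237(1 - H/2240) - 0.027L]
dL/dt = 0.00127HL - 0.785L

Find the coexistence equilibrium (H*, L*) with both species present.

H* ≈ 618, L* ≈ 6.36

From dL/dt = 0 with L > 0: 0.00127H* = 0.785, so H* = 618.
Substitute into dH/dt = 0: 0.237(1 - 618/2240) = 0.027L*.
The bracket is 0.724, giving L* = 0.172/0.027 = 6.36.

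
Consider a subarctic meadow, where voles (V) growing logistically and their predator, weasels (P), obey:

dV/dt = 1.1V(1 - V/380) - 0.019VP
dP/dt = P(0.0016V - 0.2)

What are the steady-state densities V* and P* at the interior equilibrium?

From dP/dt = 0 with P > 0: 0.0016V* = 0.2, so V* = 125.
Substitute into dV/dt = 0: 1.1(1 - 125/380) = 0.019P*.
The bracket is 0.671, giving P* = 0.738/0.019 = 38.9.

V* ≈ 125, P* ≈ 38.9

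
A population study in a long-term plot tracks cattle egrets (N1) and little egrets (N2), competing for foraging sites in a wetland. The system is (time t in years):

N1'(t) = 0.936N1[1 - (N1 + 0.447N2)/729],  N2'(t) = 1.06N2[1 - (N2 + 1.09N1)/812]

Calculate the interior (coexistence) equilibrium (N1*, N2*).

N1* ≈ 714, N2* ≈ 33.9

Setting both brackets to zero gives the nullclines N1 + 0.447N2 = 729 and 1.09N1 + N2 = 812.
Substituting N2 = 812 - 1.09N1 into the first: N1(1 - 0.447·1.09) = 729 - 0.447·812.
So N1* = 366/0.513 = 714, and then N2* = 812 - 1.09·714 = 33.9.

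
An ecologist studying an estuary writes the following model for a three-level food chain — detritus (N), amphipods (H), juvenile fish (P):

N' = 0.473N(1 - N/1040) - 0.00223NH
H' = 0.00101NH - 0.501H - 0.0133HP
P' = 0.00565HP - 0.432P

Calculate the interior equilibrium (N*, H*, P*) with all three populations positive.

N* ≈ 665, H* ≈ 76.5, P* ≈ 12.8

From dP/dt = 0: 0.00565H* = 0.432, so H* = 76.5.
From dN/dt = 0: 0.473(1 - N*/1040) = 0.00223·76.5, giving N* = 1040·(1 - 0.36) = 665.
From dH/dt = 0: 0.00101·665 - 0.501 = 0.0133P*, so P* = 0.171/0.0133 = 12.8.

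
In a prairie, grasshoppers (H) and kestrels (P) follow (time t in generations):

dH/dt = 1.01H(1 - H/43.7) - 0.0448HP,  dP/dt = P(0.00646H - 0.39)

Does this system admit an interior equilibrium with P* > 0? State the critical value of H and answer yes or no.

Threshold H = 60.4; K < 60.4, so no, the predator goes extinct.

The predator equation gives dP/dt > 0 only when H > 0.39/0.00646 = 60.4.
Without the predator, H → K = 43.7. Since 43.7 < 60.4, the predator cannot invade.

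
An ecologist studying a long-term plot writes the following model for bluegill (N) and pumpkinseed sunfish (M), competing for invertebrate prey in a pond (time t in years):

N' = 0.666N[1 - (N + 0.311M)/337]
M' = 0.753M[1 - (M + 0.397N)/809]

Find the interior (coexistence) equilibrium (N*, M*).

N* ≈ 97.4, M* ≈ 770

Setting both brackets to zero gives the nullclines N + 0.311M = 337 and 0.397N + M = 809.
Substituting M = 809 - 0.397N into the first: N(1 - 0.311·0.397) = 337 - 0.311·809.
So N* = 85.4/0.877 = 97.4, and then M* = 809 - 0.397·97.4 = 770.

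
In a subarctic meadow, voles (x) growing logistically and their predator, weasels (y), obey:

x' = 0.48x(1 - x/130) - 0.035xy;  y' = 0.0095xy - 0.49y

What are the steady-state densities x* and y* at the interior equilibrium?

From dy/dt = 0 with y > 0: 0.0095x* = 0.49, so x* = 51.6.
Substitute into dx/dt = 0: 0.48(1 - 51.6/130) = 0.035y*.
The bracket is 0.603, giving y* = 0.29/0.035 = 8.27.

x* ≈ 51.6, y* ≈ 8.27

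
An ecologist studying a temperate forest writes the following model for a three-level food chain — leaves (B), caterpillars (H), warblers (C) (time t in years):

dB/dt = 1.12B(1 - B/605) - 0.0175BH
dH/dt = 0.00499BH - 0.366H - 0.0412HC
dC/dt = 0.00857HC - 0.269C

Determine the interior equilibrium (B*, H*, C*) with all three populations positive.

From dC/dt = 0: 0.00857H* = 0.269, so H* = 31.4.
From dB/dt = 0: 1.12(1 - B*/605) = 0.0175·31.4, giving B* = 605·(1 - 0.49) = 308.
From dH/dt = 0: 0.00499·308 - 0.366 = 0.0412C*, so C* = 1.17/0.0412 = 28.5.

B* ≈ 308, H* ≈ 31.4, C* ≈ 28.5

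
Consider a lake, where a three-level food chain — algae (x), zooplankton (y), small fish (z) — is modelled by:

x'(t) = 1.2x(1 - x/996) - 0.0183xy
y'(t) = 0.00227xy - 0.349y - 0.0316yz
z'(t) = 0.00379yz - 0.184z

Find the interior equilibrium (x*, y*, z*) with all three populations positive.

x* ≈ 259, y* ≈ 48.5, z* ≈ 7.53

From dz/dt = 0: 0.00379y* = 0.184, so y* = 48.5.
From dx/dt = 0: 1.2(1 - x*/996) = 0.0183·48.5, giving x* = 996·(1 - 0.74) = 259.
From dy/dt = 0: 0.00227·259 - 0.349 = 0.0316z*, so z* = 0.238/0.0316 = 7.53.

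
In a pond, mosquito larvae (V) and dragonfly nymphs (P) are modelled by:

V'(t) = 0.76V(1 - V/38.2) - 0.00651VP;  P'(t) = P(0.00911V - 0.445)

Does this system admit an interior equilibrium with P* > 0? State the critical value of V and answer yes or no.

Threshold V = 48.8; K < 48.8, so no, the predator goes extinct.

The predator equation gives dP/dt > 0 only when V > 0.445/0.00911 = 48.8.
Without the predator, V → K = 38.2. Since 38.2 < 48.8, the predator cannot invade.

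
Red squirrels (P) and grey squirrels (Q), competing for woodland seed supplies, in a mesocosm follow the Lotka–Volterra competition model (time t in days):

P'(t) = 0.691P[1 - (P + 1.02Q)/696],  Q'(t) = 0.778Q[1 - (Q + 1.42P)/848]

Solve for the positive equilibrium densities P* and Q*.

P* ≈ 377, Q* ≈ 313

Setting both brackets to zero gives the nullclines P + 1.02Q = 696 and 1.42P + Q = 848.
Substituting Q = 848 - 1.42P into the first: P(1 - 1.02·1.42) = 696 - 1.02·848.
So P* = -169/-0.448 = 377, and then Q* = 848 - 1.42·377 = 313.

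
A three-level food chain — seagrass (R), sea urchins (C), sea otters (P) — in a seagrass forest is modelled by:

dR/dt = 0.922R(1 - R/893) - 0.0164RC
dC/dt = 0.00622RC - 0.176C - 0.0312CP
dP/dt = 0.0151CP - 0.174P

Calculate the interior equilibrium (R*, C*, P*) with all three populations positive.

R* ≈ 710, C* ≈ 11.5, P* ≈ 136

From dP/dt = 0: 0.0151C* = 0.174, so C* = 11.5.
From dR/dt = 0: 0.922(1 - R*/893) = 0.0164·11.5, giving R* = 893·(1 - 0.205) = 710.
From dC/dt = 0: 0.00622·710 - 0.176 = 0.0312P*, so P* = 4.24/0.0312 = 136.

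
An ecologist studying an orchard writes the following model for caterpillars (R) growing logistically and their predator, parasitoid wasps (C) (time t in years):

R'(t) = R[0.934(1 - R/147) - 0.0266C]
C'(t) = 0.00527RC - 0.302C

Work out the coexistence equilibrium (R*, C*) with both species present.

R* ≈ 57.3, C* ≈ 21.4

From dC/dt = 0 with C > 0: 0.00527R* = 0.302, so R* = 57.3.
Substitute into dR/dt = 0: 0.934(1 - 57.3/147) = 0.0266C*.
The bracket is 0.61, giving C* = 0.57/0.0266 = 21.4.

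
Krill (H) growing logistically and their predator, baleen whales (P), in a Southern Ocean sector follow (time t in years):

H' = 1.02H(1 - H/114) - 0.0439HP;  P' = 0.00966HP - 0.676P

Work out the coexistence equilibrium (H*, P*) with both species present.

H* ≈ 70, P* ≈ 8.97

From dP/dt = 0 with P > 0: 0.00966H* = 0.676, so H* = 70.
Substitute into dH/dt = 0: 1.02(1 - 70/114) = 0.0439P*.
The bracket is 0.386, giving P* = 0.394/0.0439 = 8.97.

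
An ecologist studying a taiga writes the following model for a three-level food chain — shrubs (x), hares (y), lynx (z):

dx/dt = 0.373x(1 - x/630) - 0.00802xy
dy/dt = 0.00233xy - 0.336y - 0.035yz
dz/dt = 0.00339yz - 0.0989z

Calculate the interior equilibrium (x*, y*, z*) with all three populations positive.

x* ≈ 235, y* ≈ 29.2, z* ≈ 6.03

From dz/dt = 0: 0.00339y* = 0.0989, so y* = 29.2.
From dx/dt = 0: 0.373(1 - x*/630) = 0.00802·29.2, giving x* = 630·(1 - 0.627) = 235.
From dy/dt = 0: 0.00233·235 - 0.336 = 0.035z*, so z* = 0.211/0.035 = 6.03.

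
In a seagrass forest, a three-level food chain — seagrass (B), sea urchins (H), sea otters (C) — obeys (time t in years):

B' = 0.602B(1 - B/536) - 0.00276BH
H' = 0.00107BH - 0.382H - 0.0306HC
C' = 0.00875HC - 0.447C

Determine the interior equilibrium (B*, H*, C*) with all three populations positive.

B* ≈ 410, H* ≈ 51.1, C* ≈ 1.87

From dC/dt = 0: 0.00875H* = 0.447, so H* = 51.1.
From dB/dt = 0: 0.602(1 - B*/536) = 0.00276·51.1, giving B* = 536·(1 - 0.234) = 410.
From dH/dt = 0: 0.00107·410 - 0.382 = 0.0306C*, so C* = 0.0572/0.0306 = 1.87.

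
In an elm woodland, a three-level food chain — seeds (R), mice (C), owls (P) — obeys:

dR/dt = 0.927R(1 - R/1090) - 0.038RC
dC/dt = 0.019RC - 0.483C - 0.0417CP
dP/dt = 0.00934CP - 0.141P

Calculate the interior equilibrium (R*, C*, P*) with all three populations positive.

From dP/dt = 0: 0.00934C* = 0.141, so C* = 15.1.
From dR/dt = 0: 0.927(1 - R*/1090) = 0.038·15.1, giving R* = 1090·(1 - 0.619) = 415.
From dC/dt = 0: 0.019·415 - 0.483 = 0.0417P*, so P* = 7.41/0.0417 = 178.

R* ≈ 415, C* ≈ 15.1, P* ≈ 178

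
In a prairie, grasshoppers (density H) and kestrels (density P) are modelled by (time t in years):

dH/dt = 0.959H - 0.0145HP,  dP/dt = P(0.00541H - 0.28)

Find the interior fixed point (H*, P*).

H* ≈ 51.8, P* ≈ 66.1

Set dP/dt = 0 with P > 0: 0.00541H - 0.28 = 0, so H* = 0.28/0.00541 = 51.8.
Set dH/dt = 0 with H > 0: 0.959 - 0.0145P = 0, so P* = 0.959/0.0145 = 66.1.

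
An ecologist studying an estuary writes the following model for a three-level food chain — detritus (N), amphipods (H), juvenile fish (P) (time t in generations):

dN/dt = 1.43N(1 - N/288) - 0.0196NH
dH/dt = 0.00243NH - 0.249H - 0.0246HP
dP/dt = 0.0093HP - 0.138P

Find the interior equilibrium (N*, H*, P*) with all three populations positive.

N* ≈ 229, H* ≈ 14.8, P* ≈ 12.5

From dP/dt = 0: 0.0093H* = 0.138, so H* = 14.8.
From dN/dt = 0: 1.43(1 - N*/288) = 0.0196·14.8, giving N* = 288·(1 - 0.203) = 229.
From dH/dt = 0: 0.00243·229 - 0.249 = 0.0246P*, so P* = 0.309/0.0246 = 12.5.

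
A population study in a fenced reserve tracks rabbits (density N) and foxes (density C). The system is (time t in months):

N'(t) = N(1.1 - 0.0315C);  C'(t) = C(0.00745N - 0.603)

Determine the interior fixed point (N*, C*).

Set dC/dt = 0 with C > 0: 0.00745N - 0.603 = 0, so N* = 0.603/0.00745 = 80.9.
Set dN/dt = 0 with N > 0: 1.1 - 0.0315C = 0, so C* = 1.1/0.0315 = 34.9.

N* ≈ 80.9, C* ≈ 34.9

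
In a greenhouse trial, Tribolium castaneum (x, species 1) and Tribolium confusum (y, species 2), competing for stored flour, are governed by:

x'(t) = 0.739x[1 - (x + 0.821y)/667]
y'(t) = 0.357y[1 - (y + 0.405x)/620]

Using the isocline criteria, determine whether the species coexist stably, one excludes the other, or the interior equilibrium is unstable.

stable coexistence

Compare the nullcline intercepts: K1/α12 = 667/0.821 = 812 > K2 = 620; K2/α21 = 620/0.405 = 1530 > K1 = 667.
Since both inequalities hold, each species can invade when rare, so the interior equilibrium is stable.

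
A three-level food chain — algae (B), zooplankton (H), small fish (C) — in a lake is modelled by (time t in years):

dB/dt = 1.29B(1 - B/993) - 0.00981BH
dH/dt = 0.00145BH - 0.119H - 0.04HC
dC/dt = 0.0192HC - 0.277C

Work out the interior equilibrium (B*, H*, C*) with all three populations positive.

From dC/dt = 0: 0.0192H* = 0.277, so H* = 14.4.
From dB/dt = 0: 1.29(1 - B*/993) = 0.00981·14.4, giving B* = 993·(1 - 0.11) = 884.
From dH/dt = 0: 0.00145·884 - 0.119 = 0.04C*, so C* = 1.16/0.04 = 29.1.

B* ≈ 884, H* ≈ 14.4, C* ≈ 29.1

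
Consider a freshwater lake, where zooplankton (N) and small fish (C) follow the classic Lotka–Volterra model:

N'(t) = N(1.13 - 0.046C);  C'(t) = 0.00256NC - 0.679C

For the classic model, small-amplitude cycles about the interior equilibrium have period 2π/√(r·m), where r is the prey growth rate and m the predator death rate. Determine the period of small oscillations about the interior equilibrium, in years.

T ≈ 7.17 years

Here r = 1.13 and m = 0.679, so r·m = 0.767.
ω = √0.767 = 0.876 per year, hence T = 2π/ω ≈ 7.17 years.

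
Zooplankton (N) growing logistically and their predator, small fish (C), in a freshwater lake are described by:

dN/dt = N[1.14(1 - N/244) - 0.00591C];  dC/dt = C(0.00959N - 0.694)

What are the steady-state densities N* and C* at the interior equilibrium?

N* ≈ 72.4, C* ≈ 136

From dC/dt = 0 with C > 0: 0.00959N* = 0.694, so N* = 72.4.
Substitute into dN/dt = 0: 1.14(1 - 72.4/244) = 0.00591C*.
The bracket is 0.703, giving C* = 0.802/0.00591 = 136.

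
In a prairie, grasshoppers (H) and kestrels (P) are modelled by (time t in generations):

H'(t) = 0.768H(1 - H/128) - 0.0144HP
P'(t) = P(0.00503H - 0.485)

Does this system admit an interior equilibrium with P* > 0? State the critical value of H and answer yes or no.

The predator equation gives dP/dt > 0 only when H > 0.485/0.00503 = 96.4.
Without the predator, H → K = 128. Since 128 > 96.4, the predator can invade and persist.

Threshold H = 96.4; K > 96.4, so yes, the predator persists.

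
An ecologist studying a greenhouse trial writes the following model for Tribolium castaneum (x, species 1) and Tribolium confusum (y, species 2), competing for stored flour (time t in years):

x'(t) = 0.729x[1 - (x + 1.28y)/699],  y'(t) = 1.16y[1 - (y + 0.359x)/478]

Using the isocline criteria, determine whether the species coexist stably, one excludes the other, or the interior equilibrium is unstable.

stable coexistence

Compare the nullcline intercepts: K1/α12 = 699/1.28 = 546 > K2 = 478; K2/α21 = 478/0.359 = 1330 > K1 = 699.
Since both inequalities hold, each species can invade when rare, so the interior equilibrium is stable.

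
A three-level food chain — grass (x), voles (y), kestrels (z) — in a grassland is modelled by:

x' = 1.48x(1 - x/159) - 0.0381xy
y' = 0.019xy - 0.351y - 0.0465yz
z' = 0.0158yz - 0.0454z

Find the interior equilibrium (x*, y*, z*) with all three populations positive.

x* ≈ 147, y* ≈ 2.87, z* ≈ 52.6

From dz/dt = 0: 0.0158y* = 0.0454, so y* = 2.87.
From dx/dt = 0: 1.48(1 - x*/159) = 0.0381·2.87, giving x* = 159·(1 - 0.074) = 147.
From dy/dt = 0: 0.019·147 - 0.351 = 0.0465z*, so z* = 2.45/0.0465 = 52.6.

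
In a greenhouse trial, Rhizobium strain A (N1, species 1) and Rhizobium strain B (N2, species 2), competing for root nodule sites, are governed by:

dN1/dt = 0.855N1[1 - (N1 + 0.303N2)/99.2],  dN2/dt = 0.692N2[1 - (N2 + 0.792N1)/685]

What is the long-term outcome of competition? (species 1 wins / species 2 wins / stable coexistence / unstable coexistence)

species 2 excludes species 1

Compare the nullcline intercepts: K1/α12 = 99.2/0.303 = 327 < K2 = 685; K2/α21 = 685/0.792 = 865 > K1 = 99.2.
Since the inequalities point opposite ways, species 2 can invade but species 1 cannot.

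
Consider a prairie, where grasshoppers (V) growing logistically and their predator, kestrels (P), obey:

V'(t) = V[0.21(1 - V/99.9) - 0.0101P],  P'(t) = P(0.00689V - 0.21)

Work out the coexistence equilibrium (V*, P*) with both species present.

From dP/dt = 0 with P > 0: 0.00689V* = 0.21, so V* = 30.5.
Substitute into dV/dt = 0: 0.21(1 - 30.5/99.9) = 0.0101P*.
The bracket is 0.695, giving P* = 0.146/0.0101 = 14.4.

V* ≈ 30.5, P* ≈ 14.4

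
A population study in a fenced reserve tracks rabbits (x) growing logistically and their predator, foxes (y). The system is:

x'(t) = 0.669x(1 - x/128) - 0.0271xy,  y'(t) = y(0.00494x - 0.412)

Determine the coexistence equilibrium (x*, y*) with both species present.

x* ≈ 83.4, y* ≈ 8.6

From dy/dt = 0 with y > 0: 0.00494x* = 0.412, so x* = 83.4.
Substitute into dx/dt = 0: 0.669(1 - 83.4/128) = 0.0271y*.
The bracket is 0.348, giving y* = 0.233/0.0271 = 8.6.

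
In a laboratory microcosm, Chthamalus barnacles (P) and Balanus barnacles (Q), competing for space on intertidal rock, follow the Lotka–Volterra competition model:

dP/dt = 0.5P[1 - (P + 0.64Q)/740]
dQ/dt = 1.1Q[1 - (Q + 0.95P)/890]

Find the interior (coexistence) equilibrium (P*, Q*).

Setting both brackets to zero gives the nullclines P + 0.64Q = 740 and 0.95P + Q = 890.
Substituting Q = 890 - 0.95P into the first: P(1 - 0.64·0.95) = 740 - 0.64·890.
So P* = 170/0.392 = 435, and then Q* = 890 - 0.95·435 = 477.

P* ≈ 435, Q* ≈ 477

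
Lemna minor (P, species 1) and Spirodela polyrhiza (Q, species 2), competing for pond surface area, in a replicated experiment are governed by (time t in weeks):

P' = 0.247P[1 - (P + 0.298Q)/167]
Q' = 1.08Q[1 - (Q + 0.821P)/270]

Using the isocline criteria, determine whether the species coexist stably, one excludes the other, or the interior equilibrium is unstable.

stable coexistence

Compare the nullcline intercepts: K1/α12 = 167/0.298 = 560 > K2 = 270; K2/α21 = 270/0.821 = 329 > K1 = 167.
Since both inequalities hold, each species can invade when rare, so the interior equilibrium is stable.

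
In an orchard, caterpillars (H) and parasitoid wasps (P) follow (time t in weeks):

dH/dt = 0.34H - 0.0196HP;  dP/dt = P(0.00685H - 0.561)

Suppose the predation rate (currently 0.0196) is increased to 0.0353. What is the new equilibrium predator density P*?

At the interior fixed point, setting dH/dt = 0 with H > 0 fixes P* = (prey growth rate)/(HP coefficient) — independent of the other coefficients.
With the change, P* = 0.34/0.0353 = 9.63; it falls from 17.3.

P* ≈ 9.63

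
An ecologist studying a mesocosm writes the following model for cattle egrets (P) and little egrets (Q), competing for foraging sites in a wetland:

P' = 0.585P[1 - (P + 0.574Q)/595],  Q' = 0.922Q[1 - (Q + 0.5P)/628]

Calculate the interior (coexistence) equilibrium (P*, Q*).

P* ≈ 329, Q* ≈ 464

Setting both brackets to zero gives the nullclines P + 0.574Q = 595 and 0.5P + Q = 628.
Substituting Q = 628 - 0.5P into the first: P(1 - 0.574·0.5) = 595 - 0.574·628.
So P* = 235/0.713 = 329, and then Q* = 628 - 0.5·329 = 464.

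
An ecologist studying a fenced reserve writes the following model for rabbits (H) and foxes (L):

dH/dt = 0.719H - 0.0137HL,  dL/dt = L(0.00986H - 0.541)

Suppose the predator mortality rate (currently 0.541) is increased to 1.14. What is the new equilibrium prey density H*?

H* ≈ 116

At the interior fixed point, setting dL/dt = 0 with L > 0 fixes H* = (predator death rate)/(HL coefficient) — independent of the other coefficients.
With the change, H* = 1.14/0.00986 = 116; it rises from 54.9.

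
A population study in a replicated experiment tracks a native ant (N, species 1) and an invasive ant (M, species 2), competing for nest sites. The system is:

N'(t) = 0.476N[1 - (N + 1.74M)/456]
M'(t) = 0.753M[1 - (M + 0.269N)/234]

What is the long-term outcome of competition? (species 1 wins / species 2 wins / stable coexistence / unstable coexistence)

Compare the nullcline intercepts: K1/α12 = 456/1.74 = 262 > K2 = 234; K2/α21 = 234/0.269 = 870 > K1 = 456.
Since both inequalities hold, each species can invade when rare, so the interior equilibrium is stable.

stable coexistence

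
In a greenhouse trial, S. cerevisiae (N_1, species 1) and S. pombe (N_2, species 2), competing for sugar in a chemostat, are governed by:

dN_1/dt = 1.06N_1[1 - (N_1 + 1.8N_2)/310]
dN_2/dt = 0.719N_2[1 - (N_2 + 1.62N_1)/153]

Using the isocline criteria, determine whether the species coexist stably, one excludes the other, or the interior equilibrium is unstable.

species 1 excludes species 2

Compare the nullcline intercepts: K1/α12 = 310/1.8 = 172 > K2 = 153; K2/α21 = 153/1.62 = 94.4 < K1 = 310.
Since the inequalities point opposite ways, species 1 can invade but species 2 cannot.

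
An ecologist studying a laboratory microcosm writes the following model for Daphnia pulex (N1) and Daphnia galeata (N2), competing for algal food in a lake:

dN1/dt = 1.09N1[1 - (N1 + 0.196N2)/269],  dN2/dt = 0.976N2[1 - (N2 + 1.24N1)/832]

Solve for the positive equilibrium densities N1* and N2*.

N1* ≈ 140, N2* ≈ 658

Setting both brackets to zero gives the nullclines N1 + 0.196N2 = 269 and 1.24N1 + N2 = 832.
Substituting N2 = 832 - 1.24N1 into the first: N1(1 - 0.196·1.24) = 269 - 0.196·832.
So N1* = 106/0.757 = 140, and then N2* = 832 - 1.24·140 = 658.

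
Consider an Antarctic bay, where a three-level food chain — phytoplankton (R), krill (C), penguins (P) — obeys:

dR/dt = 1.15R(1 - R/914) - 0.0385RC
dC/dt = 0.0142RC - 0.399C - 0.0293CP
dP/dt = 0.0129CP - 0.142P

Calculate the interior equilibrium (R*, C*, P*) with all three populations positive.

R* ≈ 577, C* ≈ 11, P* ≈ 266

From dP/dt = 0: 0.0129C* = 0.142, so C* = 11.
From dR/dt = 0: 1.15(1 - R*/914) = 0.0385·11, giving R* = 914·(1 - 0.369) = 577.
From dC/dt = 0: 0.0142·577 - 0.399 = 0.0293P*, so P* = 7.8/0.0293 = 266.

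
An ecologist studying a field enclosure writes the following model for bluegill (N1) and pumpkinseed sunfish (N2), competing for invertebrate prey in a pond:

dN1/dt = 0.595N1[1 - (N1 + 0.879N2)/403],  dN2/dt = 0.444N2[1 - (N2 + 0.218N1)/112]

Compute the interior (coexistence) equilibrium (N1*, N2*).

Setting both brackets to zero gives the nullclines N1 + 0.879N2 = 403 and 0.218N1 + N2 = 112.
Substituting N2 = 112 - 0.218N1 into the first: N1(1 - 0.879·0.218) = 403 - 0.879·112.
So N1* = 305/0.808 = 377, and then N2* = 112 - 0.218·377 = 29.9.

N1* ≈ 377, N2* ≈ 29.9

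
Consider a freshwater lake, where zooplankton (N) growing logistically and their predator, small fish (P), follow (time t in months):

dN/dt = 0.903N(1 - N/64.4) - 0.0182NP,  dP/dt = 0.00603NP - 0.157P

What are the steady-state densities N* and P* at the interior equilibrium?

From dP/dt = 0 with P > 0: 0.00603N* = 0.157, so N* = 26.
Substitute into dN/dt = 0: 0.903(1 - 26/64.4) = 0.0182P*.
The bracket is 0.596, giving P* = 0.538/0.0182 = 29.6.

N* ≈ 26, P* ≈ 29.6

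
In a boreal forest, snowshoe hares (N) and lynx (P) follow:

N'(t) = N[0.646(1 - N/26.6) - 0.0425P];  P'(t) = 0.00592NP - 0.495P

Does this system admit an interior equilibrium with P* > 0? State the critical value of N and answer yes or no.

The predator equation gives dP/dt > 0 only when N > 0.495/0.00592 = 83.6.
Without the predator, N → K = 26.6. Since 26.6 < 83.6, the predator cannot invade.

Threshold N = 83.6; K < 83.6, so no, the predator goes extinct.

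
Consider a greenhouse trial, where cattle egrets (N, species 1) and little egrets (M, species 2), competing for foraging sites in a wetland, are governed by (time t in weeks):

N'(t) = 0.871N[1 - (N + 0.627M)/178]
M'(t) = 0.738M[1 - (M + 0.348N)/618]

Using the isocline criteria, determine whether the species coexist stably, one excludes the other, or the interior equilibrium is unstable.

species 2 excludes species 1

Compare the nullcline intercepts: K1/α12 = 178/0.627 = 284 < K2 = 618; K2/α21 = 618/0.348 = 1780 > K1 = 178.
Since the inequalities point opposite ways, species 2 can invade but species 1 cannot.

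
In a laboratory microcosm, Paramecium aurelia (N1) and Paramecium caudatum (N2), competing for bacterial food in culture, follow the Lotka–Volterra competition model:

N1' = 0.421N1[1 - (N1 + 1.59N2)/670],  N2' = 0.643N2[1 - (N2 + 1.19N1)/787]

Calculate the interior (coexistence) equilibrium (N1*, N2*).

N1* ≈ 652, N2* ≈ 11.5

Setting both brackets to zero gives the nullclines N1 + 1.59N2 = 670 and 1.19N1 + N2 = 787.
Substituting N2 = 787 - 1.19N1 into the first: N1(1 - 1.59·1.19) = 670 - 1.59·787.
So N1* = -581/-0.892 = 652, and then N2* = 787 - 1.19·652 = 11.5.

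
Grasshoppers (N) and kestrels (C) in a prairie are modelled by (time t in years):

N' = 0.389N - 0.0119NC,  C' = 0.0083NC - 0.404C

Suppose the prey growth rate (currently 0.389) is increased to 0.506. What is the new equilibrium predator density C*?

C* ≈ 42.5

At the interior fixed point, setting dN/dt = 0 with N > 0 fixes C* = (prey growth rate)/(NC coefficient) — independent of the other coefficients.
With the change, C* = 0.506/0.0119 = 42.5; it rises from 32.7.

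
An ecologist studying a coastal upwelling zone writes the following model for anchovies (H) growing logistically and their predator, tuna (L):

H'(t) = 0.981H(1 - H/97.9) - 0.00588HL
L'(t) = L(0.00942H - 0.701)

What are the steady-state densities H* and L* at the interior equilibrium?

H* ≈ 74.4, L* ≈ 40

From dL/dt = 0 with L > 0: 0.00942H* = 0.701, so H* = 74.4.
Substitute into dH/dt = 0: 0.981(1 - 74.4/97.9) = 0.00588L*.
The bracket is 0.24, giving L* = 0.235/0.00588 = 40.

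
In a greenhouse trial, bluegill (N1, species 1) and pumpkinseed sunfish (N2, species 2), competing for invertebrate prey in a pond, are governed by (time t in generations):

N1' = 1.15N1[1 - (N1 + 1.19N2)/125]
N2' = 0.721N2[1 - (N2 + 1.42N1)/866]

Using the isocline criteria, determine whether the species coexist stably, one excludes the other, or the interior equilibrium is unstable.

Compare the nullcline intercepts: K1/α12 = 125/1.19 = 105 < K2 = 866; K2/α21 = 866/1.42 = 610 > K1 = 125.
Since the inequalities point opposite ways, species 2 can invade but species 1 cannot.

species 2 excludes species 1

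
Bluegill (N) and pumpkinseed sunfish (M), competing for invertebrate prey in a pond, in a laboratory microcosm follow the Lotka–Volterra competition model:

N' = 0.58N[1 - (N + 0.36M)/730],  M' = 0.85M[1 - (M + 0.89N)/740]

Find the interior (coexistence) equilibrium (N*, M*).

Setting both brackets to zero gives the nullclines N + 0.36M = 730 and 0.89N + M = 740.
Substituting M = 740 - 0.89N into the first: N(1 - 0.36·0.89) = 730 - 0.36·740.
So N* = 464/0.68 = 682, and then M* = 740 - 0.89·682 = 133.

N* ≈ 682, M* ≈ 133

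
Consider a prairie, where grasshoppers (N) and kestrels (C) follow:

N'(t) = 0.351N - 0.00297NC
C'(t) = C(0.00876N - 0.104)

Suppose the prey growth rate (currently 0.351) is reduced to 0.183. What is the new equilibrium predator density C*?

At the interior fixed point, setting dN/dt = 0 with N > 0 fixes C* = (prey growth rate)/(NC coefficient) — independent of the other coefficients.
With the change, C* = 0.183/0.00297 = 61.6; it falls from 118.

C* ≈ 61.6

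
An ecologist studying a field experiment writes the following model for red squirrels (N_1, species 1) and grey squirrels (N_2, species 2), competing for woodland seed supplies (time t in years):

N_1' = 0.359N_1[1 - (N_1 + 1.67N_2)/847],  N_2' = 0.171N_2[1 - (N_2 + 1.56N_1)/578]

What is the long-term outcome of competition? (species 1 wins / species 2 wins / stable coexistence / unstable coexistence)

Compare the nullcline intercepts: K1/α12 = 847/1.67 = 507 < K2 = 578; K2/α21 = 578/1.56 = 371 < K1 = 847.
Since both are reversed, neither can invade when rare; the interior point is a saddle.

unstable coexistence (outcome depends on initial conditions)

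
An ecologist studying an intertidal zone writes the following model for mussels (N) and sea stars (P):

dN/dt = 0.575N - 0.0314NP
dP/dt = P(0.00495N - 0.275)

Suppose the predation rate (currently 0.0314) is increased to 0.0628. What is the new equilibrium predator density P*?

At the interior fixed point, setting dN/dt = 0 with N > 0 fixes P* = (prey growth rate)/(NP coefficient) — independent of the other coefficients.
With the change, P* = 0.575/0.0628 = 9.16; it falls from 18.3.

P* ≈ 9.16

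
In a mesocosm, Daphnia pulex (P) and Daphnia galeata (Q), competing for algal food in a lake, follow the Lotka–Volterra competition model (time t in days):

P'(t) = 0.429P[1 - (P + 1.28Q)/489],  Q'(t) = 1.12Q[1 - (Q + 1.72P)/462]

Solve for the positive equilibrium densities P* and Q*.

P* ≈ 85.2, Q* ≈ 315

Setting both brackets to zero gives the nullclines P + 1.28Q = 489 and 1.72P + Q = 462.
Substituting Q = 462 - 1.72P into the first: P(1 - 1.28·1.72) = 489 - 1.28·462.
So P* = -102/-1.2 = 85.2, and then Q* = 462 - 1.72·85.2 = 315.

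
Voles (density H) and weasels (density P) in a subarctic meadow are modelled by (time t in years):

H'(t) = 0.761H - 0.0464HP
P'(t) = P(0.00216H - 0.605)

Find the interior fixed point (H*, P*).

H* ≈ 280, P* ≈ 16.4

Set dP/dt = 0 with P > 0: 0.00216H - 0.605 = 0, so H* = 0.605/0.00216 = 280.
Set dH/dt = 0 with H > 0: 0.761 - 0.0464P = 0, so P* = 0.761/0.0464 = 16.4.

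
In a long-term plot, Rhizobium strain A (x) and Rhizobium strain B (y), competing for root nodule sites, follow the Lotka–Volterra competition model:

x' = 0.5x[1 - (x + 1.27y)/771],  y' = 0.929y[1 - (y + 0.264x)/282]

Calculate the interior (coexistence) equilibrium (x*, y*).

x* ≈ 621, y* ≈ 118

Setting both brackets to zero gives the nullclines x + 1.27y = 771 and 0.264x + y = 282.
Substituting y = 282 - 0.264x into the first: x(1 - 1.27·0.264) = 771 - 1.27·282.
So x* = 413/0.665 = 621, and then y* = 282 - 0.264·621 = 118.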